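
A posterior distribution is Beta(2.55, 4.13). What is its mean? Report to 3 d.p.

0.382

E[X] = α/(α+β) = 2.55/6.68 = 0.382.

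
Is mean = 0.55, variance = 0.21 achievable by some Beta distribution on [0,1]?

Yes

A Beta with mean μ has variance μ(1−μ)/(α+β+1) < μ(1−μ).
Here μ(1−μ) = 0.55×0.45 = 0.2475, and 0.21 < 0.2475.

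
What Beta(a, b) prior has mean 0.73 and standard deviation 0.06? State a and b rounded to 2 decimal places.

a = 39.24, b = 14.51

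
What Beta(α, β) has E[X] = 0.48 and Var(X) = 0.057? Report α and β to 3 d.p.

Let s = α+β. The Beta variance is μ(1−μ)/(s+1).
So s+1 = μ(1−μ)/σ² = (0.48×0.52)/0.057 = 0.2496/0.057 = 4.3789, giving s = 3.3789.
Then α = μs = 0.48×3.3789 = 1.622 and β = (1−μ)s = 0.52×3.3789 = 1.757.

α = 1.622, β = 1.757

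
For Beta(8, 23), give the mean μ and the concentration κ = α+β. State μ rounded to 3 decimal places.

μ = 0.258, κ = 31

κ = α+β = 8+23 = 31; μ = α/κ = 8/31 = 0.258.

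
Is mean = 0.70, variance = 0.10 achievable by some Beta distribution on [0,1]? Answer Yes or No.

Yes

A Beta with mean μ has variance μ(1−μ)/(α+β+1) < μ(1−μ).
Here μ(1−μ) = 0.70×0.30 = 0.2100, and 0.10 < 0.2100.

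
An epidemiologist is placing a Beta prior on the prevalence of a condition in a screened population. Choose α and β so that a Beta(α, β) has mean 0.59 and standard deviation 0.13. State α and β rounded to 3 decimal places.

Variance = 0.13² = 0.0169. The moment-matching identity α+β = μ(1−μ)/Var − 1 gives
α+β = 0.2419/0.0169 − 1 = 13.3136, so α = μ·13.3136 = 7.855 and β = (1−μ)·13.3136 = 5.459.

α = 7.855, β = 5.459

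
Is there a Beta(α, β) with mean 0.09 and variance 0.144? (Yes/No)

No

For any Beta, Var(X) < E[X]·(1−E[X]).
Here μ(1−μ) = 0.09×0.91 = 0.0819, and 0.144 ≥ 0.0819.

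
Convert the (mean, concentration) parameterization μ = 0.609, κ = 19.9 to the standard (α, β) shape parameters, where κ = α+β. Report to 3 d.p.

α = μκ = 0.609×19.9 = 12.119 and β = (1−μ)κ = 0.391×19.9 = 7.781.

α = 12.119, β = 7.781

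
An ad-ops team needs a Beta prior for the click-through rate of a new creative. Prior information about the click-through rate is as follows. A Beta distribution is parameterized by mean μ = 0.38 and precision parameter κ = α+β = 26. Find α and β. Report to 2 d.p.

Split κ in proportion μ : (1−μ): α = 0.38·26 = 9.88, β = 26 − 9.88 = 16.12.

α = 9.88, β = 16.12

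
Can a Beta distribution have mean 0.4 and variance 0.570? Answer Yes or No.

The Beta variance bound is σ² < μ(1−μ).
Here μ(1−μ) = 0.4×0.6 = 0.24, and 0.570 ≥ 0.24.

No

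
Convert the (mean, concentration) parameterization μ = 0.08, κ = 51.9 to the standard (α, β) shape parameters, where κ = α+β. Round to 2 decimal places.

α = 4.15, β = 47.75

Split κ in proportion μ : (1−μ): α = 0.08·51.9 = 4.15, β = 51.9 − 4.15 = 47.75.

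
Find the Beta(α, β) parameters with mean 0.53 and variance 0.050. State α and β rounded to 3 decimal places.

By moment matching, α+β = μ(1−μ)/σ² − 1 = (0.53·0.47)/0.050 − 1 = 4.9820 − 1 = 3.9820.
Since α/(α+β) = μ, α = 0.53·3.9820 = 2.110 and β = 0.47·3.9820 = 1.872.

α = 2.110, β = 1.872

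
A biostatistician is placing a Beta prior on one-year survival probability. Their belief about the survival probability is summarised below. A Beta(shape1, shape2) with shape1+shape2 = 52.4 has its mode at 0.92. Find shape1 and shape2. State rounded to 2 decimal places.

shape1 = 47.37, shape2 = 5.03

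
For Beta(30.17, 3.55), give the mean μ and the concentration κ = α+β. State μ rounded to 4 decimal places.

μ = 0.8947, κ = 33.72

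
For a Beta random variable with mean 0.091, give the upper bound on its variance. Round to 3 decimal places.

0.083

Var = μ(1−μ)/(α+β+1), which approaches μ(1−μ) as α+β → 0.
So the supremum is μ(1−μ) = 0.091×0.909 = 0.083.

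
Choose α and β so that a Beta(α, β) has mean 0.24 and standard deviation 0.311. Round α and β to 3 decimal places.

α = 0.213, β = 0.673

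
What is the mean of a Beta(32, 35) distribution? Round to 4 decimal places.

0.4776

The Beta mean is α/(α+β) = 32/(32+35) = 0.4776.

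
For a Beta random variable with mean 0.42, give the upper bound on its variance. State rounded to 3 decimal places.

0.244

For fixed mean μ the Beta variance is μ(1−μ)/(α+β+1), increasing as α+β decreases.
Its least upper bound (not attained) is μ(1−μ) = 0.42·0.58 = 0.244.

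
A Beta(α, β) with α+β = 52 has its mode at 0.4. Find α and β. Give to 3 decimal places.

α = 21.000, β = 31.000

Mode = (α−1)/(κ−2) with κ = α+β, so α−1 = 0.4·50 = 20.000.
α = 21.000; β = κ − α = 31.000.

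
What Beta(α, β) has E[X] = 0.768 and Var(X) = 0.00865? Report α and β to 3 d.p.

Let s = α+β. The Beta variance is μ(1−μ)/(s+1).
So s+1 = μ(1−μ)/σ² = (0.768×0.232)/0.00865 = 0.178176/0.00865 = 20.5984, giving s = 19.5984.
Then α = μs = 0.768×19.5984 = 15.052 and β = (1−μ)s = 0.232×19.5984 = 4.547.

α = 15.052, β = 4.547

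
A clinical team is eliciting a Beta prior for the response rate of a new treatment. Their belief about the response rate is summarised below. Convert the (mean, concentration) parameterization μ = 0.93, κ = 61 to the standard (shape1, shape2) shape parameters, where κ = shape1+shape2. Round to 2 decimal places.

Split κ in proportion μ : (1−μ): shape1 = 0.93·61 = 56.73, shape2 = 61 − 56.73 = 4.27.

shape1 = 56.73, shape2 = 4.27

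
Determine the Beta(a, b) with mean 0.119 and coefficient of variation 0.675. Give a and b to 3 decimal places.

a = 1.815, b = 13.434

Var = (CV·μ)² = (0.675×0.119)² = 0.006452.
a+b = μ(1−μ)/Var − 1 = 0.104839/0.006452 − 1 = 15.2488.
Thus a = 0.119·15.2488 = 1.815 and b = 0.881·15.2488 = 13.434.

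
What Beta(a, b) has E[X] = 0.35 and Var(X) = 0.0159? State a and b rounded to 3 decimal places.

a = 4.658, b = 8.650

By moment matching, a+b = μ(1−μ)/σ² − 1 = (0.35·0.65)/0.0159 − 1 = 14.3082 − 1 = 13.3082.
Since a/(a+b) = μ, a = 0.35·13.3082 = 4.658 and b = 0.65·13.3082 = 8.650.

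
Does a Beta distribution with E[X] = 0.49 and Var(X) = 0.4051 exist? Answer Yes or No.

No

The Beta variance bound is σ² < μ(1−μ).
Here μ(1−μ) = 0.49×0.51 = 0.2499, and 0.4051 ≥ 0.2499.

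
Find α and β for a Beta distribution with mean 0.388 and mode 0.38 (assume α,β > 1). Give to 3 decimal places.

α = 11.640, β = 18.360

Let s = α+β. Mean gives α = μs = 0.388s; mode gives (α−1)/(s−2) = 0.38.
Substituting: 0.388s − 1 = 0.38(s−2) = 0.38s − 0.76, so 0.008s = 0.24 and s = 30.0000.
Then α = 0.388×30.0000 = 11.640 and β = s−α = 18.360.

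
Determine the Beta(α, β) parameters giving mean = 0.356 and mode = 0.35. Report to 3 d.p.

With s = α+β: μ = α/s and mode = (α−1)/(s−2). Eliminating α = μs,
μs − 1 = m(s−2) ⇒ s(μ−m) = 1−2m ⇒ s = 0.30/0.006 = 50.0000.
So α = μs = 17.800, β = (1−μ)s = 32.200.

α = 17.800, β = 32.200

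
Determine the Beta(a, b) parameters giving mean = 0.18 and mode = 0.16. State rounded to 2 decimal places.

a = 6.12, b = 27.88

With s = a+b: μ = a/s and mode = (a−1)/(s−2). Eliminating a = μs,
μs − 1 = m(s−2) ⇒ s(μ−m) = 1−2m ⇒ s = 0.68/0.02 = 34.0000.
So a = μs = 6.12, b = (1−μ)s = 27.88.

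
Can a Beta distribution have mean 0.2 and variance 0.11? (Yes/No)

The Beta variance bound is σ² < μ(1−μ).
Here μ(1−μ) = 0.2×0.8 = 0.16, and 0.11 < 0.16.

Yes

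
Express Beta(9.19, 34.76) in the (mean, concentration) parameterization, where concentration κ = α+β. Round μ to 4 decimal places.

μ = 0.2091, κ = 43.95

κ = α+β = 9.19+34.76 = 43.95; μ = α/κ = 9.19/43.95 = 0.2091.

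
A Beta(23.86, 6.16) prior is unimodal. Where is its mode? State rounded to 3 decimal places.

With α,β > 1, mode = (α−1)/(α+β−2) = 22.86/28.02 = 0.816.

0.816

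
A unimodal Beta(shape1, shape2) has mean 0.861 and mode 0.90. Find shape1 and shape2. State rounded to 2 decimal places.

shape1 = 17.66, shape2 = 2.85

Let s = shape1+shape2. Mean gives shape1 = μs = 0.861s; mode gives (shape1−1)/(s−2) = 0.90.
Substituting: 0.861s − 1 = 0.90(s−2) = 0.90s − 1.80, so -0.039s = -0.80 and s = 20.5128.
Then shape1 = 0.861×20.5128 = 17.66 and shape2 = s−shape1 = 2.85.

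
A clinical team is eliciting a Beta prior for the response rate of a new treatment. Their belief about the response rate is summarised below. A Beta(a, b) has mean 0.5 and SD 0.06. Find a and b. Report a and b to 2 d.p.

a = 34.22, b = 34.22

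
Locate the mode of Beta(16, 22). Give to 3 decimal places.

0.417

The density x^(α−1)(1−x)^(β−1) is maximised at (α−1)/(α+β−2) = 15/36 = 0.417.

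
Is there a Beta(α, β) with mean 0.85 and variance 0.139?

The Beta variance bound is σ² < μ(1−μ).
Here μ(1−μ) = 0.85×0.15 = 0.1275, and 0.139 ≥ 0.1275.

No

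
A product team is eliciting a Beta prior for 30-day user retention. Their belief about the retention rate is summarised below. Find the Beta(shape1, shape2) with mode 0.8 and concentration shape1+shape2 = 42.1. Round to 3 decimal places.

shape1 = 33.080, shape2 = 9.020

For shape1,shape2>1 the mode is (shape1−1)/(shape1+shape2−2), so shape1 = mode·(κ−2)+1 = 0.8×40.1+1 = 33.080.
And shape2 = (1−mode)·(κ−2)+1 = 0.2×40.1+1 = 9.020.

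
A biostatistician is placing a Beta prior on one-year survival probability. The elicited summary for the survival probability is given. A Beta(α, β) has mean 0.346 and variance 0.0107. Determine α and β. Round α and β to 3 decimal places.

α = 6.971, β = 13.177

Let s = α+β. The Beta variance is μ(1−μ)/(s+1).
So s+1 = μ(1−μ)/σ² = (0.346×0.654)/0.0107 = 0.226284/0.0107 = 21.1480, giving s = 20.1480.
Then α = μs = 0.346×20.1480 = 6.971 and β = (1−μ)s = 0.654×20.1480 = 13.177.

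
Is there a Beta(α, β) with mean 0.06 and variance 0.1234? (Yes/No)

No

A Beta with mean μ has variance μ(1−μ)/(α+β+1) < μ(1−μ).
Here μ(1−μ) = 0.06×0.94 = 0.0564, and 0.1234 ≥ 0.0564.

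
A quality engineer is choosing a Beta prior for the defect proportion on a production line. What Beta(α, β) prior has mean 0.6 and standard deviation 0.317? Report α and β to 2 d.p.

α = 0.83, β = 0.56

σ² = 0.317² = 0.100489.
With s = α+β, Var = μ(1−μ)/(s+1), so s+1 = (0.6×0.4)/0.100489 = 2.3883 and s = 1.3883.
α = μs = 0.83, β = (1−μ)s = 0.56.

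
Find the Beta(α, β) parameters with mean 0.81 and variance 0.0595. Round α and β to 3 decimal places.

α = 1.285, β = 0.301

Write ν = α+β; then α = μν and Var = μ(1−μ)/(ν+1).
ν = μ(1−μ)/Var − 1 = 0.1539/0.0595 − 1 = 1.5866.
α = 0.81·1.5866 = 1.285, β = 0.19·1.5866 = 0.301.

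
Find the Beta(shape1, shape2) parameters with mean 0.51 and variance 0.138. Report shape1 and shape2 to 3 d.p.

Let s = shape1+shape2. The Beta variance is μ(1−μ)/(s+1).
So s+1 = μ(1−μ)/σ² = (0.51×0.49)/0.138 = 0.2499/0.138 = 1.8109, giving s = 0.8109.
Then shape1 = μs = 0.51×0.8109 = 0.414 and shape2 = (1−μ)s = 0.49×0.8109 = 0.397.

shape1 = 0.414, shape2 = 0.397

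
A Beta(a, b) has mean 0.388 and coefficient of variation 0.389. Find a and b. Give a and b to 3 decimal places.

Var = (CV·μ)² = (0.389×0.388)² = 0.022780.
a+b = μ(1−μ)/Var − 1 = 0.237456/0.022780 − 1 = 9.4237.
Thus a = 0.388·9.4237 = 3.656 and b = 0.612·9.4237 = 5.767.

a = 3.656, b = 5.767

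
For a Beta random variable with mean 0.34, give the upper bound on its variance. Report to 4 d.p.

Var = μ(1−μ)/(α+β+1), which approaches μ(1−μ) as α+β → 0.
So the supremum is μ(1−μ) = 0.34×0.66 = 0.2244.

0.2244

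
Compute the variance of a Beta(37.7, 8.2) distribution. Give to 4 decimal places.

α+β = 45.9 and αβ = 309.14, so Var = αβ/[(α+β)²(α+β+1)] = 309.14/98809.389 = 0.0031.

0.0031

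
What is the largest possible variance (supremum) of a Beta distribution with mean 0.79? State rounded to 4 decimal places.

0.1659

For fixed mean μ the Beta variance is μ(1−μ)/(α+β+1), increasing as α+β decreases.
Its least upper bound (not attained) is μ(1−μ) = 0.79·0.21 = 0.1659.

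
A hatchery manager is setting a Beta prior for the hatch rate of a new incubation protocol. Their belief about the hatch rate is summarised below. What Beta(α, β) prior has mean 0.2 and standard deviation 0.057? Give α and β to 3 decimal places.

α = 9.649, β = 38.597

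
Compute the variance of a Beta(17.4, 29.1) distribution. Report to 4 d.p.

0.0049

Var = αβ/[(α+β)²(α+β+1)] = (17.4×29.1)/(46.5²×47.5) = 506.34/102706.875 = 0.0049.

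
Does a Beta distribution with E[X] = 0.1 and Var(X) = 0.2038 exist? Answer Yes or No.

No

For any Beta, Var(X) < E[X]·(1−E[X]).
Here μ(1−μ) = 0.1×0.9 = 0.09, and 0.2038 ≥ 0.09.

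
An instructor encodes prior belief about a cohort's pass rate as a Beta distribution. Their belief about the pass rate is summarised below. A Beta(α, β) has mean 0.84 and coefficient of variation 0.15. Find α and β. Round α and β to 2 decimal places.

α = 6.27, β = 1.19

Var = (CV·μ)² = (0.15×0.84)² = 0.015876.
α+β = μ(1−μ)/Var − 1 = 0.1344/0.015876 − 1 = 7.4656.
Thus α = 0.84·7.4656 = 6.27 and β = 0.16·7.4656 = 1.19.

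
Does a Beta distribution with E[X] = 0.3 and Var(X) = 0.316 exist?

No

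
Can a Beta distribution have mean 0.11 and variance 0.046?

Yes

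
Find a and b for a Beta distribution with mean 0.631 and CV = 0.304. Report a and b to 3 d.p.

Var = (CV·μ)² = (0.304×0.631)² = 0.036796.
a+b = μ(1−μ)/Var − 1 = 0.232839/0.036796 − 1 = 5.3278.
Thus a = 0.631·5.3278 = 3.362 and b = 0.369·5.3278 = 1.966.

a = 3.362, b = 1.966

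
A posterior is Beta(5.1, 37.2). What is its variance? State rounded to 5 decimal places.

0.00245

α+β = 42.3 and αβ = 189.72, so Var = αβ/[(α+β)²(α+β+1)] = 189.72/77476.257 = 0.00245.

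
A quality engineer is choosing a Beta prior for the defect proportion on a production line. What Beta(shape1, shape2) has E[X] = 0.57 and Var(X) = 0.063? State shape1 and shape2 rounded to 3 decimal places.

Write ν = shape1+shape2; then shape1 = μν and Var = μ(1−μ)/(ν+1).
ν = μ(1−μ)/Var − 1 = 0.2451/0.063 − 1 = 2.8905.
shape1 = 0.57·2.8905 = 1.648, shape2 = 0.43·2.8905 = 1.243.

shape1 = 1.648, shape2 = 1.243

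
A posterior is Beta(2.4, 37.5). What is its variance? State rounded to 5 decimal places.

0.00138

Var = αβ/[(α+β)²(α+β+1)] = (2.4×37.5)/(39.9²×40.9) = 90.00/65113.209 = 0.00138.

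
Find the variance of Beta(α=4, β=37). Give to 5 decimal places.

μ = 4/41 = 0.097561; Var = μ(1−μ)/(α+β+1) = 0.0880428/42 = 0.00210.

0.00210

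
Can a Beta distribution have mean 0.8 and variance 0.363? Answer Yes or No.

For any Beta, Var(X) < E[X]·(1−E[X]).
Here μ(1−μ) = 0.8×0.2 = 0.16, and 0.363 ≥ 0.16.

No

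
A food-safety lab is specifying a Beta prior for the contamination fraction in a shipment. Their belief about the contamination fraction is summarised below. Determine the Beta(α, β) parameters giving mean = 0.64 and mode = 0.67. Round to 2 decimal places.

α = 7.25, β = 4.08

With s = α+β: μ = α/s and mode = (α−1)/(s−2). Eliminating α = μs,
μs − 1 = m(s−2) ⇒ s(μ−m) = 1−2m ⇒ s = -0.34/-0.03 = 11.3333.
So α = μs = 7.25, β = (1−μ)s = 4.08.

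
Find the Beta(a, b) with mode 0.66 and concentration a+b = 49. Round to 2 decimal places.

a = 32.02, b = 16.98

Mode = (a−1)/(κ−2) with κ = a+b, so a−1 = 0.66·47 = 31.02.
a = 32.02; b = κ − a = 16.98.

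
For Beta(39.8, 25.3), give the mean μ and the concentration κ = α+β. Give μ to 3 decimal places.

κ = α+β = 39.8+25.3 = 65.1; μ = α/κ = 39.8/65.1 = 0.611.

μ = 0.611, κ = 65.1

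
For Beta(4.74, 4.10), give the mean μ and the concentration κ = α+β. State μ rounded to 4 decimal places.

μ = 0.5362, κ = 8.84

κ = α+β = 4.74+4.10 = 8.84; μ = α/κ = 4.74/8.84 = 0.5362.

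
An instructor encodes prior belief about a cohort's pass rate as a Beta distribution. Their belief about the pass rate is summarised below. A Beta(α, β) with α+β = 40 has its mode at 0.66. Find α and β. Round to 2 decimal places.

Since the density peak of Beta(α,β) is at (α−1)/(α+β−2),
α = 1 + 0.66(40−2) = 26.08 and β = 40 − 26.08 = 13.92.

α = 26.08, β = 13.92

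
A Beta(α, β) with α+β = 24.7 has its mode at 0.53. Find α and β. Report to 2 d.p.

α = 13.03, β = 11.67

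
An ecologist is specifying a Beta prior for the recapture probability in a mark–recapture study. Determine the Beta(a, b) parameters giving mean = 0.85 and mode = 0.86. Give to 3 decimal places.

a = 61.200, b = 10.800

Let s = a+b. Mean gives a = μs = 0.85s; mode gives (a−1)/(s−2) = 0.86.
Substituting: 0.85s − 1 = 0.86(s−2) = 0.86s − 1.72, so -0.01s = -0.72 and s = 72.0000.
Then a = 0.85×72.0000 = 61.200 and b = s−a = 10.800.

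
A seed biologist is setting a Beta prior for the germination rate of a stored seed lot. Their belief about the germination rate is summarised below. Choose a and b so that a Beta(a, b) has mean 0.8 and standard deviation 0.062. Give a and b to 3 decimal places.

a = 32.499, b = 8.125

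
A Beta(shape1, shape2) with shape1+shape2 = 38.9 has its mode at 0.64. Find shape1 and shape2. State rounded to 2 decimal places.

For shape1,shape2>1 the mode is (shape1−1)/(shape1+shape2−2), so shape1 = mode·(κ−2)+1 = 0.64×36.9+1 = 24.62.
And shape2 = (1−mode)·(κ−2)+1 = 0.36×36.9+1 = 14.28.

shape1 = 24.62, shape2 = 14.28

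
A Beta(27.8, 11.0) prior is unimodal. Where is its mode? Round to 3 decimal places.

The density x^(α−1)(1−x)^(β−1) is maximised at (α−1)/(α+β−2) = 26.8/36.8 = 0.728.

0.728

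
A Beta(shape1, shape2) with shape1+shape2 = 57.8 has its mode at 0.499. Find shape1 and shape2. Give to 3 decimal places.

shape1 = 28.844, shape2 = 28.956

Since the density peak of Beta(shape1,shape2) is at (shape1−1)/(shape1+shape2−2),
shape1 = 1 + 0.499(57.8−2) = 28.844 and shape2 = 57.8 − 28.844 = 28.956.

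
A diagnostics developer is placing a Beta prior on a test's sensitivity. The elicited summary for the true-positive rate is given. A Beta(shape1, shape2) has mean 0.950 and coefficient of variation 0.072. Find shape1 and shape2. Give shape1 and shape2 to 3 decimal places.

shape1 = 8.695, shape2 = 0.458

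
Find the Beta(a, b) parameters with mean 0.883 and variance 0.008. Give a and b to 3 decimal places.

a = 10.520, b = 1.394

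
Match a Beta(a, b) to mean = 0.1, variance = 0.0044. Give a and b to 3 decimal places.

a = 1.945, b = 17.509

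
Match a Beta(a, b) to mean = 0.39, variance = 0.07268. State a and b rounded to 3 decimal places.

Write ν = a+b; then a = μν and Var = μ(1−μ)/(ν+1).
ν = μ(1−μ)/Var − 1 = 0.2379/0.07268 − 1 = 2.2733.
a = 0.39·2.2733 = 0.887, b = 0.61·2.2733 = 1.387.

a = 0.887, b = 1.387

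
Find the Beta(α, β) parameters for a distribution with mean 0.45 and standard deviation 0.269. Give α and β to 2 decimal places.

α = 1.09, β = 1.33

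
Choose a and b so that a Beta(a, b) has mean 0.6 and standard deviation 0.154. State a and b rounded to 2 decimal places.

a = 5.47, b = 3.65

First σ² = 0.023716. Setting a = μn, b = (1−μ)n with n = a+b,
μ(1−μ)/(n+1) = 0.023716 ⇒ n+1 = 0.24/0.023716 = 10.1198 ⇒ n = 9.1198.
Hence a = 0.6×9.1198 = 5.47, b = 0.4×9.1198 = 3.65.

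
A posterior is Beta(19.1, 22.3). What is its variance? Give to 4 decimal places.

0.0059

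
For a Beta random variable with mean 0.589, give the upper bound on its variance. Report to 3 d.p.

For fixed mean μ the Beta variance is μ(1−μ)/(α+β+1), increasing as α+β decreases.
Its least upper bound (not attained) is μ(1−μ) = 0.589·0.411 = 0.242.

0.242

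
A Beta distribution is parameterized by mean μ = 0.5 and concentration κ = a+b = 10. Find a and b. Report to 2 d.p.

Split κ in proportion μ : (1−μ): a = 0.5·10 = 5.00, b = 10 − 5.00 = 5.00.

a = 5.00, b = 5.00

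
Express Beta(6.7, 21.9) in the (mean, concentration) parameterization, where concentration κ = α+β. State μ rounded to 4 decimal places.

κ = α+β = 6.7+21.9 = 28.6; μ = α/κ = 6.7/28.6 = 0.2343.

μ = 0.2343, κ = 28.6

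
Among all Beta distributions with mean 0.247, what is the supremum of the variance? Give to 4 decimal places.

0.1860

Var = μ(1−μ)/(α+β+1), which approaches μ(1−μ) as α+β → 0.
So the supremum is μ(1−μ) = 0.247×0.753 = 0.1860.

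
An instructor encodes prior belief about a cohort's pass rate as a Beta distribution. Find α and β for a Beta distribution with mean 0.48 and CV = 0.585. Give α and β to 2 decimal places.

Var = (CV·μ)² = (0.585×0.48)² = 0.078849.
α+β = μ(1−μ)/Var − 1 = 0.2496/0.078849 − 1 = 2.1656.
Thus α = 0.48·2.1656 = 1.04 and β = 0.52·2.1656 = 1.13.

α = 1.04, β = 1.13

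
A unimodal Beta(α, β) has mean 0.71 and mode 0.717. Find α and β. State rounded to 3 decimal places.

With s = α+β: μ = α/s and mode = (α−1)/(s−2). Eliminating α = μs,
μs − 1 = m(s−2) ⇒ s(μ−m) = 1−2m ⇒ s = -0.434/-0.007 = 62.0000.
So α = μs = 44.020, β = (1−μ)s = 17.980.

α = 44.020, β = 17.980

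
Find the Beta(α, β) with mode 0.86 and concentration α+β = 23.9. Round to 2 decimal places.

For α,β>1 the mode is (α−1)/(α+β−2), so α = mode·(κ−2)+1 = 0.86×21.9+1 = 19.83.
And β = (1−mode)·(κ−2)+1 = 0.14×21.9+1 = 4.07.

α = 19.83, β = 4.07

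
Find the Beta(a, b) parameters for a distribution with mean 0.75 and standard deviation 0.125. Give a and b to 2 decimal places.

Variance = 0.125² = 0.015625. The moment-matching identity a+b = μ(1−μ)/Var − 1 gives
a+b = 0.1875/0.015625 − 1 = 11.0000, so a = μ·11.0000 = 8.25 and b = (1−μ)·11.0000 = 2.75.

a = 8.25, b = 2.75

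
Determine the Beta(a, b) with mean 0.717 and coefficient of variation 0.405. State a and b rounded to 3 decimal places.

a = 1.008, b = 0.398

σ = CV·μ = 0.405×0.717 = 0.29039, so σ² = 0.084323.
s+1 = μ(1−μ)/σ² = 0.202911/0.084323 = 2.4063, so s = a+b = 1.4063.
a = μs = 1.008, b = (1−μ)s = 0.398.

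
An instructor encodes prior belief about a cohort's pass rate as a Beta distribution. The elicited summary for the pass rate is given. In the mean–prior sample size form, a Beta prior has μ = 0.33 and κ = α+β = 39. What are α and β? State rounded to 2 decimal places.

Split κ in proportion μ : (1−μ): α = 0.33·39 = 12.87, β = 39 − 12.87 = 26.13.

α = 12.87, β = 26.13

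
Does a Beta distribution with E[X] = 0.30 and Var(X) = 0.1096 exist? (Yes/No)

For any Beta, Var(X) < E[X]·(1−E[X]).
Here μ(1−μ) = 0.30×0.70 = 0.2100, and 0.1096 < 0.2100.

Yes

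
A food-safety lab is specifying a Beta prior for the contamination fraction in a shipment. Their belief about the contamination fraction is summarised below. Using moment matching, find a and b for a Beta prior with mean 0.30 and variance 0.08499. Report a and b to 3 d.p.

a = 0.441, b = 1.030

Write ν = a+b; then a = μν and Var = μ(1−μ)/(ν+1).
ν = μ(1−μ)/Var − 1 = 0.2100/0.08499 − 1 = 1.4709.
a = 0.30·1.4709 = 0.441, b = 0.70·1.4709 = 1.030.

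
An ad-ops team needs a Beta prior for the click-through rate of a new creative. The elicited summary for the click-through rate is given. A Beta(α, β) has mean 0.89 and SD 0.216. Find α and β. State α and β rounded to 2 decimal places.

α = 0.98, β = 0.12

σ² = 0.216² = 0.046656.
With s = α+β, Var = μ(1−μ)/(s+1), so s+1 = (0.89×0.11)/0.046656 = 2.0983 and s = 1.0983.
α = μs = 0.98, β = (1−μ)s = 0.12.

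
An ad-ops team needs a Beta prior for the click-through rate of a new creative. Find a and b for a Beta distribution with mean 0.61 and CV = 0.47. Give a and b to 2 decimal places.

a = 1.16, b = 0.74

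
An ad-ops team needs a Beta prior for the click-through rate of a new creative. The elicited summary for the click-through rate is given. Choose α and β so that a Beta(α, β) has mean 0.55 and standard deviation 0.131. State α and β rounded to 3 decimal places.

σ² = 0.131² = 0.017161.
With s = α+β, Var = μ(1−μ)/(s+1), so s+1 = (0.55×0.45)/0.017161 = 14.4222 and s = 13.4222.
α = μs = 7.382, β = (1−μ)s = 6.040.

α = 7.382, β = 6.040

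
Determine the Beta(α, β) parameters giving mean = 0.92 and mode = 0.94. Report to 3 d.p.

α = 40.480, β = 3.520

With s = α+β: μ = α/s and mode = (α−1)/(s−2). Eliminating α = μs,
μs − 1 = m(s−2) ⇒ s(μ−m) = 1−2m ⇒ s = -0.88/-0.02 = 44.0000.
So α = μs = 40.480, β = (1−μ)s = 3.520.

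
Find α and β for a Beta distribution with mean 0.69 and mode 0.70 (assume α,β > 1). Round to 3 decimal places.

α = 27.600, β = 12.400

With s = α+β: μ = α/s and mode = (α−1)/(s−2). Eliminating α = μs,
μs − 1 = m(s−2) ⇒ s(μ−m) = 1−2m ⇒ s = -0.40/-0.01 = 40.0000.
So α = μs = 27.600, β = (1−μ)s = 12.400.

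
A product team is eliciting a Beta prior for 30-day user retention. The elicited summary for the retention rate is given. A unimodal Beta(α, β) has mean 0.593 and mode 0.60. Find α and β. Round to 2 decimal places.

Let s = α+β. Mean gives α = μs = 0.593s; mode gives (α−1)/(s−2) = 0.60.
Substituting: 0.593s − 1 = 0.60(s−2) = 0.60s − 1.20, so -0.007s = -0.20 and s = 28.5714.
Then α = 0.593×28.5714 = 16.94 and β = s−α = 11.63.

α = 16.94, β = 11.63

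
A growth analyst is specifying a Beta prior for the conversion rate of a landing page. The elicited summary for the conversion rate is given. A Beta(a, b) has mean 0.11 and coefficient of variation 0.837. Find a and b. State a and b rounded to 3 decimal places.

a = 1.160, b = 9.389

σ = CV·μ = 0.837×0.11 = 0.09207, so σ² = 0.008477.
s+1 = μ(1−μ)/σ² = 0.0979/0.008477 = 11.5491, so s = a+b = 10.5491.
a = μs = 1.160, b = (1−μ)s = 9.389.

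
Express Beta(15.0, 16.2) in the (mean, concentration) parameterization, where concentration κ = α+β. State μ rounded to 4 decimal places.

μ = 0.4808, κ = 31.2

κ = α+β = 15.0+16.2 = 31.2; μ = α/κ = 15.0/31.2 = 0.4808.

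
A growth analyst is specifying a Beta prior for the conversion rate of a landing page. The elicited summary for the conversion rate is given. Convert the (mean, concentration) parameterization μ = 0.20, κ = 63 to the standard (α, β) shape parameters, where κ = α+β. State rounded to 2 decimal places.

α = 12.60, β = 50.40

α = μκ = 0.20×63 = 12.60 and β = (1−μ)κ = 0.80×63 = 50.40.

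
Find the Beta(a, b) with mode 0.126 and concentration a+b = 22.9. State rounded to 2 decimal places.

a = 3.63, b = 19.27

Mode = (a−1)/(κ−2) with κ = a+b, so a−1 = 0.126·20.9 = 2.63.
a = 3.63; b = κ − a = 19.27.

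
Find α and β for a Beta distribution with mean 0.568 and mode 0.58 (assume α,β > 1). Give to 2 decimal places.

α = 7.57, β = 5.76

With s = α+β: μ = α/s and mode = (α−1)/(s−2). Eliminating α = μs,
μs − 1 = m(s−2) ⇒ s(μ−m) = 1−2m ⇒ s = -0.16/-0.012 = 13.3333.
So α = μs = 7.57, β = (1−μ)s = 5.76.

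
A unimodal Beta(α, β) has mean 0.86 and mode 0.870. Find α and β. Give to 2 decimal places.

α = 63.64, β = 10.36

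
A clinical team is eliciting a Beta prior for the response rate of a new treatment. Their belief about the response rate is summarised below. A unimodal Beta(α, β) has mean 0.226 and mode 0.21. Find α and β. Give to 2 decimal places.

α = 8.19, β = 28.06

Let s = α+β. Mean gives α = μs = 0.226s; mode gives (α−1)/(s−2) = 0.21.
Substituting: 0.226s − 1 = 0.21(s−2) = 0.21s − 0.42, so 0.016s = 0.58 and s = 36.2500.
Then α = 0.226×36.2500 = 8.19 and β = s−α = 28.06.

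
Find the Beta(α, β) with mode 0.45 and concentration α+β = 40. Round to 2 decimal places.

α = 18.10, β = 21.90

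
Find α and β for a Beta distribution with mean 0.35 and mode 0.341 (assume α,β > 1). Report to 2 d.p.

With s = α+β: μ = α/s and mode = (α−1)/(s−2). Eliminating α = μs,
μs − 1 = m(s−2) ⇒ s(μ−m) = 1−2m ⇒ s = 0.318/0.009 = 35.3333.
So α = μs = 12.37, β = (1−μ)s = 22.97.

α = 12.37, β = 22.97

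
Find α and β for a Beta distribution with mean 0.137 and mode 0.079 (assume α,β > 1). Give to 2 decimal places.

Let s = α+β. Mean gives α = μs = 0.137s; mode gives (α−1)/(s−2) = 0.079.
Substituting: 0.137s − 1 = 0.079(s−2) = 0.079s − 0.158, so 0.058s = 0.842 and s = 14.5172.
Then α = 0.137×14.5172 = 1.99 and β = s−α = 12.53.

α = 1.99, β = 12.53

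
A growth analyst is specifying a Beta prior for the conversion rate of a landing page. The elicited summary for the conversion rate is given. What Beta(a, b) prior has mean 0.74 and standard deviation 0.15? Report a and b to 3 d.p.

Variance = 0.15² = 0.0225. The moment-matching identity a+b = μ(1−μ)/Var − 1 gives
a+b = 0.1924/0.0225 − 1 = 7.5511, so a = μ·7.5511 = 5.588 and b = (1−μ)·7.5511 = 1.963.

a = 5.588, b = 1.963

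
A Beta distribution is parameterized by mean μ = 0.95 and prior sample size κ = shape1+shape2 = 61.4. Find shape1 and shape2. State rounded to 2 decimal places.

shape1 = 58.33, shape2 = 3.07

shape1 = μκ = 0.95×61.4 = 58.33 and shape2 = (1−μ)κ = 0.05×61.4 = 3.07.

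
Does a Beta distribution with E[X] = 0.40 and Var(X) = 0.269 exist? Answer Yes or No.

No

A Beta with mean μ has variance μ(1−μ)/(α+β+1) < μ(1−μ).
Here μ(1−μ) = 0.40×0.60 = 0.2400, and 0.269 ≥ 0.2400.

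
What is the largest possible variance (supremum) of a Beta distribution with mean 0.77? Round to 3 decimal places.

Var = μ(1−μ)/(α+β+1), which approaches μ(1−μ) as α+β → 0.
So the supremum is μ(1−μ) = 0.77×0.23 = 0.177.

0.177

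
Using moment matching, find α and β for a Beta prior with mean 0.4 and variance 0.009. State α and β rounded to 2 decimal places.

By moment matching, α+β = μ(1−μ)/σ² − 1 = (0.4·0.6)/0.009 − 1 = 26.6667 − 1 = 25.6667.
Since α/(α+β) = μ, α = 0.4·25.6667 = 10.27 and β = 0.6·25.6667 = 15.40.

α = 10.27, β = 15.40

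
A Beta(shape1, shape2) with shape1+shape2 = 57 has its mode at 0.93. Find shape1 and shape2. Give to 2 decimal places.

shape1 = 52.15, shape2 = 4.85

For shape1,shape2>1 the mode is (shape1−1)/(shape1+shape2−2), so shape1 = mode·(κ−2)+1 = 0.93×55+1 = 52.15.
And shape2 = (1−mode)·(κ−2)+1 = 0.07×55+1 = 4.85.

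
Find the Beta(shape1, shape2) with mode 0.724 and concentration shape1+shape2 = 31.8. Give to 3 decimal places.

shape1 = 22.575, shape2 = 9.225

For shape1,shape2>1 the mode is (shape1−1)/(shape1+shape2−2), so shape1 = mode·(κ−2)+1 = 0.724×29.8+1 = 22.575.
And shape2 = (1−mode)·(κ−2)+1 = 0.276×29.8+1 = 9.225.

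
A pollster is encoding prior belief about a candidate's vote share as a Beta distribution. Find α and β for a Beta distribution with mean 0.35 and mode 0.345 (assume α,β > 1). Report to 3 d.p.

α = 21.700, β = 40.300

With s = α+β: μ = α/s and mode = (α−1)/(s−2). Eliminating α = μs,
μs − 1 = m(s−2) ⇒ s(μ−m) = 1−2m ⇒ s = 0.310/0.005 = 62.0000.
So α = μs = 21.700, β = (1−μ)s = 40.300.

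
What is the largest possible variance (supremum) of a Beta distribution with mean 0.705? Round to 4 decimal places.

Var = μ(1−μ)/(α+β+1), which approaches μ(1−μ) as α+β → 0.
So the supremum is μ(1−μ) = 0.705×0.295 = 0.2080.

0.2080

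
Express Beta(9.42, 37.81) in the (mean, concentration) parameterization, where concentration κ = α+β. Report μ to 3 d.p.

κ = α+β = 9.42+37.81 = 47.23; μ = α/κ = 9.42/47.23 = 0.199.

μ = 0.199, κ = 47.23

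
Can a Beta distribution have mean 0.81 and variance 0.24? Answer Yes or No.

The Beta variance bound is σ² < μ(1−μ).
Here μ(1−μ) = 0.81×0.19 = 0.1539, and 0.24 ≥ 0.1539.

No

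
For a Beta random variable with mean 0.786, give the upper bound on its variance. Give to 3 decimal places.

0.168

Var = μ(1−μ)/(α+β+1), which approaches μ(1−μ) as α+β → 0.
So the supremum is μ(1−μ) = 0.786×0.214 = 0.168.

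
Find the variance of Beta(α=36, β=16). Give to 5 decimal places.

α+β = 52 and αβ = 576, so Var = αβ/[(α+β)²(α+β+1)] = 576/143312 = 0.00402.

0.00402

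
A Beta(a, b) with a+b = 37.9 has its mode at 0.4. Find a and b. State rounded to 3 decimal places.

a = 15.360, b = 22.540

For a,b>1 the mode is (a−1)/(a+b−2), so a = mode·(κ−2)+1 = 0.4×35.9+1 = 15.360.
And b = (1−mode)·(κ−2)+1 = 0.6×35.9+1 = 22.540.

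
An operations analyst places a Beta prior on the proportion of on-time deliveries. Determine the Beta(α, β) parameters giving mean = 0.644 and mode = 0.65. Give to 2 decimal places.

α = 32.20, β = 17.80

With s = α+β: μ = α/s and mode = (α−1)/(s−2). Eliminating α = μs,
μs − 1 = m(s−2) ⇒ s(μ−m) = 1−2m ⇒ s = -0.30/-0.006 = 50.0000.
So α = μs = 32.20, β = (1−μ)s = 17.80.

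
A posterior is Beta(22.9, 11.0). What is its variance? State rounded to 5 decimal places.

0.00628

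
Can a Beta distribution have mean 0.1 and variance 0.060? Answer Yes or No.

Yes

The Beta variance bound is σ² < μ(1−μ).
Here μ(1−μ) = 0.1×0.9 = 0.09, and 0.060 < 0.09.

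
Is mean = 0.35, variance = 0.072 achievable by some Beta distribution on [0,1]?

A Beta with mean μ has variance μ(1−μ)/(α+β+1) < μ(1−μ).
Here μ(1−μ) = 0.35×0.65 = 0.2275, and 0.072 < 0.2275.

Yes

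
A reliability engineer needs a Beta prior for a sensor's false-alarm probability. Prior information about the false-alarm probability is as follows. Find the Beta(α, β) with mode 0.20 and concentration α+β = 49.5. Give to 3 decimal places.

Mode = (α−1)/(κ−2) with κ = α+β, so α−1 = 0.20·47.5 = 9.500.
α = 10.500; β = κ − α = 39.000.

α = 10.500, β = 39.000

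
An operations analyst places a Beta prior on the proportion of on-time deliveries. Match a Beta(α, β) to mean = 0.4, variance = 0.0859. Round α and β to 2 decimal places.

α = 0.72, β = 1.08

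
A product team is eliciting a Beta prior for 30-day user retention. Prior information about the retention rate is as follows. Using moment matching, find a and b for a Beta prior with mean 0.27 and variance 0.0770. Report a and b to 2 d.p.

a = 0.42, b = 1.14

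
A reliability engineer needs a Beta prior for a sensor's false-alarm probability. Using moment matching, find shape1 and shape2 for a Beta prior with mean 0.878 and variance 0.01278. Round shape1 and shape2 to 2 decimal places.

shape1 = 6.48, shape2 = 0.90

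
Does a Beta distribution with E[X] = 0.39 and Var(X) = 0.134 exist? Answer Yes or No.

The Beta variance bound is σ² < μ(1−μ).
Here μ(1−μ) = 0.39×0.61 = 0.2379, and 0.134 < 0.2379.

Yes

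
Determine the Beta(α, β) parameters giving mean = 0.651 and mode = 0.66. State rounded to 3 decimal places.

α = 23.147, β = 12.409

Let s = α+β. Mean gives α = μs = 0.651s; mode gives (α−1)/(s−2) = 0.66.
Substituting: 0.651s − 1 = 0.66(s−2) = 0.66s − 1.32, so -0.009s = -0.32 and s = 35.5556.
Then α = 0.651×35.5556 = 23.147 and β = s−α = 12.409.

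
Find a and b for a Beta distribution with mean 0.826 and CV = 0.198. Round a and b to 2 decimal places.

a = 3.61, b = 0.76

σ = CV·μ = 0.198×0.826 = 0.16355, so σ² = 0.026748.
s+1 = μ(1−μ)/σ² = 0.143724/0.026748 = 5.3733, so s = a+b = 4.3733.
a = μs = 3.61, b = (1−μ)s = 0.76.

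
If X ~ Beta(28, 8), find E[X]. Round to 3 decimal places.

E[X] = α/(α+β) = 28/36 = 0.778.

0.778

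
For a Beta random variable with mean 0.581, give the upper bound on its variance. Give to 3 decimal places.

0.243

Var = μ(1−μ)/(α+β+1), which approaches μ(1−μ) as α+β → 0.
So the supremum is μ(1−μ) = 0.581×0.419 = 0.243.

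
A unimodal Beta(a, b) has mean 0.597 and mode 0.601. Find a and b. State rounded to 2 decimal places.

With s = a+b: μ = a/s and mode = (a−1)/(s−2). Eliminating a = μs,
μs − 1 = m(s−2) ⇒ s(μ−m) = 1−2m ⇒ s = -0.202/-0.004 = 50.5000.
So a = μs = 30.15, b = (1−μ)s = 20.35.

a = 30.15, b = 20.35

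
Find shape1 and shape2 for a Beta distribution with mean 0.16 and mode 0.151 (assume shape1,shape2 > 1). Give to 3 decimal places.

Let s = shape1+shape2. Mean gives shape1 = μs = 0.16s; mode gives (shape1−1)/(s−2) = 0.151.
Substituting: 0.16s − 1 = 0.151(s−2) = 0.151s − 0.302, so 0.009s = 0.698 and s = 77.5556.
Then shape1 = 0.16×77.5556 = 12.409 and shape2 = s−shape1 = 65.147.

shape1 = 12.409, shape2 = 65.147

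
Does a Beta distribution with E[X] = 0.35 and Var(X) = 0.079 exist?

Yes

For any Beta, Var(X) < E[X]·(1−E[X]).
Here μ(1−μ) = 0.35×0.65 = 0.2275, and 0.079 < 0.2275.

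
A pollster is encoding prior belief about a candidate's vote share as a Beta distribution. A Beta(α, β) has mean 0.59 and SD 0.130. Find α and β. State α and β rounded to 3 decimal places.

σ² = 0.130² = 0.016900.
With s = α+β, Var = μ(1−μ)/(s+1), so s+1 = (0.59×0.41)/0.016900 = 14.3136 and s = 13.3136.
α = μs = 7.855, β = (1−μ)s = 5.459.

α = 7.855, β = 5.459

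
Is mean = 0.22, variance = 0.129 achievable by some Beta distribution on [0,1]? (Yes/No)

The Beta variance bound is σ² < μ(1−μ).
Here μ(1−μ) = 0.22×0.78 = 0.1716, and 0.129 < 0.1716.

Yes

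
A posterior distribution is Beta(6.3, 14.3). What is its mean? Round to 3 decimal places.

E[X] = α/(α+β) = 6.3/20.6 = 0.306.

0.306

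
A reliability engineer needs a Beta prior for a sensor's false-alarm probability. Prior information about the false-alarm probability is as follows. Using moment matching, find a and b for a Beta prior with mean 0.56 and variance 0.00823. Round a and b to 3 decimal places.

a = 16.206, b = 12.733

Write ν = a+b; then a = μν and Var = μ(1−μ)/(ν+1).
ν = μ(1−μ)/Var − 1 = 0.2464/0.00823 − 1 = 28.9392.
a = 0.56·28.9392 = 16.206, b = 0.44·28.9392 = 12.733.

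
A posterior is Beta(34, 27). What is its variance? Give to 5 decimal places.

α+β = 61 and αβ = 918, so Var = αβ/[(α+β)²(α+β+1)] = 918/230702 = 0.00398.

0.00398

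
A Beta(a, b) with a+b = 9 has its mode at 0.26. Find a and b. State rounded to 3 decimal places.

Since the density peak of Beta(a,b) is at (a−1)/(a+b−2),
a = 1 + 0.26(9−2) = 2.820 and b = 9 − 2.820 = 6.180.

a = 2.820, b = 6.180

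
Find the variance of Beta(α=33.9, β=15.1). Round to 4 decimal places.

μ = 33.9/49.0 = 0.691837; Var = μ(1−μ)/(α+β+1) = 0.2131987/50.0 = 0.0043.

0.0043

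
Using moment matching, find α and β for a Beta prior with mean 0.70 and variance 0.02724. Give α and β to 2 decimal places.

α = 4.70, β = 2.01

Write ν = α+β; then α = μν and Var = μ(1−μ)/(ν+1).
ν = μ(1−μ)/Var − 1 = 0.2100/0.02724 − 1 = 6.7093.
α = 0.70·6.7093 = 4.70, β = 0.30·6.7093 = 2.01.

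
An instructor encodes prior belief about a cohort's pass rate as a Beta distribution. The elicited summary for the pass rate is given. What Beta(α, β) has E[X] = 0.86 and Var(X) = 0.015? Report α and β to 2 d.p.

α = 6.04, β = 0.98

Let s = α+β. The Beta variance is μ(1−μ)/(s+1).
So s+1 = μ(1−μ)/σ² = (0.86×0.14)/0.015 = 0.1204/0.015 = 8.0267, giving s = 7.0267.
Then α = μs = 0.86×7.0267 = 6.04 and β = (1−μ)s = 0.14×7.0267 = 0.98.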